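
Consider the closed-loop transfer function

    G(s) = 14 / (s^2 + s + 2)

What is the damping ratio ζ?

Compare the denominator to the standard form s^2 + 2ζωₙs + ωₙ².
ωₙ² = 2, so ωₙ = √2 ≈ 1.414 rad/s.
2ζωₙ = 1, so ζ = 1/(2·√2) ≈ 0.3536.
With ζ = 0.3536 the response is underdamped.

ζ ≈ 0.3536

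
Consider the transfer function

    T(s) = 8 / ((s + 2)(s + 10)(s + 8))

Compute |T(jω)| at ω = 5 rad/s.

|T(j5)| ≈ 0.01408

Substitute s = j5: numerator = 8, denominator = -340 + j455.
|T(j5)| = |8| / |-340 + j455| = 8 / 568.00 ≈ 0.01408.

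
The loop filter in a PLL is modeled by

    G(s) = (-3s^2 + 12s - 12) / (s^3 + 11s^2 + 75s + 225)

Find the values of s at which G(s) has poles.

s = -3 ± 6j, -5

The poles are the roots of the denominator s^3 + 11s^2 + 75s + 225 = 0.
Trying s = -5: the polynomial evaluates to 0, so (s + 5) is a factor.
Dividing out leaves s^2 + 6s + 45 = 0.
The quadratic formula then gives s = -3 ± 6j.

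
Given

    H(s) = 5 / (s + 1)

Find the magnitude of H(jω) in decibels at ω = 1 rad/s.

Substitute s = j1: numerator = 5, denominator = 1 + j1.
|H(j1)| = |5| / |1 + j1| = 5 / 1.4142 ≈ 3.536.
In decibels: 20·log₁₀(3.536) ≈ 11.0 dB.

|H(j1)|_dB ≈ 11.0 dB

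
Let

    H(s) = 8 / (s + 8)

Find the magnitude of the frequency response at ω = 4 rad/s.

|H(j4)| ≈ 0.8944

Substitute s = j4: numerator = 8, denominator = 8 + j4.
|H(j4)| = |8| / |8 + j4| = 8 / 8.9443 ≈ 0.8944.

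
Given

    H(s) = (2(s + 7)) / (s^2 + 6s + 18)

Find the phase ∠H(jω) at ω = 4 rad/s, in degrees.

∠H(j4) ≈ -55.49°

At s = j4: numerator = 14 + j8, denominator = 2 + j24.
∠H = ∠num − ∠den = 29.745° − (85.236°) = -55.49°.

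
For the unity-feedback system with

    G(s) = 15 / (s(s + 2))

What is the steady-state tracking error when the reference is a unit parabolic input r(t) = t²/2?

G(s) has one pole at the origin.
This is a Type 1 system; Ka = lim_{s→0} s^2·G(s) = 0, so the steady-state error for a parabola input is infinite.

e_ss = ∞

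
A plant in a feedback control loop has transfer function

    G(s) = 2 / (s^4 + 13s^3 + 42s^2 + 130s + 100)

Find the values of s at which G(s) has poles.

s = -1 ± 3j, -10, -1

The poles are the roots of the denominator s^4 + 13s^3 + 42s^2 + 130s + 100 = 0.
Trying s = -10: the polynomial evaluates to 0, so (s + 10) is a factor.
Dividing out leaves s^3 + 3s^2 + 12s + 10 = 0.
This factors further as (s^2 + 2s + 10)(s + 1) = 0.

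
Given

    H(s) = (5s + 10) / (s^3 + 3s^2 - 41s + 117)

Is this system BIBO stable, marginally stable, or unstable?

unstable

The denominator s^3 + 3s^2 - 41s + 117 factors as (s^2 - 6s + 13)(s + 9), giving poles at s = 3 ± 2j, -9.
Since the pole(s) at s = 3 + 2j, 3 - 2j lie in the right half-plane, the system is unstable.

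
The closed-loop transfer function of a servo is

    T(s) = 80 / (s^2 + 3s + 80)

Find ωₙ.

ωₙ ≈ 8.944 rad/s

Compare the denominator to the standard form s^2 + 2ζωₙs + ωₙ².
ωₙ² = 80, so ωₙ = √80 ≈ 8.944 rad/s.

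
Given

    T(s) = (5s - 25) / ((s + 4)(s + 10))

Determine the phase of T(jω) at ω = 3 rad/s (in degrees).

At s = j3: numerator = -25 + j15, denominator = 31 + j42.
∠T = ∠num − ∠den = 149.04° − (53.569°) = 95.47°.

∠T(j3) ≈ 95.47°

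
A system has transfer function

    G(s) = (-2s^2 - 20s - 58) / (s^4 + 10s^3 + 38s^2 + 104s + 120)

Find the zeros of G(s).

Set the numerator to zero: -2s^2 - 20s - 58 = 0, i.e. -2·(s^2 + 10s + 29) = 0.
Factoring: (s^2 + 10s + 29) = 0.

s = -5 + 2j, -5 - 2j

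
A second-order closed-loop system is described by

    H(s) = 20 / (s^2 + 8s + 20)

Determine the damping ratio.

Compare the denominator to the standard form s^2 + 2ζωₙs + ωₙ².
ωₙ² = 20, so ωₙ = √20 ≈ 4.472 rad/s.
2ζωₙ = 8, so ζ = 8/(2·√20) ≈ 0.8944.

ζ ≈ 0.8944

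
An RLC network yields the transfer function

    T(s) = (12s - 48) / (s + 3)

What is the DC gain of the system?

T(0) = -16

Set s = 0: T(0) = (-48) / (3) = -16.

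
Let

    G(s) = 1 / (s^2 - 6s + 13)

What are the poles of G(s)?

s = 3 ± 2j

The poles are the roots of the denominator s^2 - 6s + 13 = 0.
Using the quadratic formula: s = (6 ± √(-16))/2 = 3 ± 2j.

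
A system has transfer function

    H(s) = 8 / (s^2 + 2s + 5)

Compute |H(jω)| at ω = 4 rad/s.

Substitute s = j4: numerator = 8, denominator = -11 + j8.
|H(j4)| = |8| / |-11 + j8| = 8 / 13.601 ≈ 0.5882.

|H(j4)| ≈ 0.5882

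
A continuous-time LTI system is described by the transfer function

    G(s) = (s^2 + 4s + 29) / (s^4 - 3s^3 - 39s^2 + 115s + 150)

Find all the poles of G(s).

The poles are the roots of the denominator s^4 - 3s^3 - 39s^2 + 115s + 150 = 0.
Trying s = -6: the polynomial evaluates to 0, so (s + 6) is a factor.
Dividing out leaves s^3 - 9s^2 + 15s + 25 = 0.
This factors further as (s - 5)^2(s + 1) = 0.

s = -6, 5, -1, 5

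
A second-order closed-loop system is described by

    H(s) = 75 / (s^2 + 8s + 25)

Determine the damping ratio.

Compare the denominator to the standard form s^2 + 2ζωₙs + ωₙ².
ωₙ² = 25, so ωₙ = 5 rad/s.
2ζωₙ = 8, so ζ = 8/(2·5) = 0.8.
With ζ = 0.8 the response is underdamped.

ζ = 0.8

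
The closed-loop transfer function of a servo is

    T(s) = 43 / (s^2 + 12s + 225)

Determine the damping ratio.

ζ = 0.4

Compare the denominator to the standard form s^2 + 2ζωₙs + ωₙ².
ωₙ² = 225, so ωₙ = 15 rad/s.
2ζωₙ = 12, so ζ = 12/(2·15) = 0.4.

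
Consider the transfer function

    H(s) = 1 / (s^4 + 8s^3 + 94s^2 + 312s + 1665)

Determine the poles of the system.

The poles are the roots of the denominator s^4 + 8s^3 + 94s^2 + 312s + 1665 = 0.
No real roots exist; factor into two real quadratics: (s^2 + 2s + 37)(s^2 + 6s + 45) = 0.
Each quadratic gives a conjugate pair via the quadratic formula.

s = -1 + 6j, -1 - 6j, -3 + 6j, -3 - 6j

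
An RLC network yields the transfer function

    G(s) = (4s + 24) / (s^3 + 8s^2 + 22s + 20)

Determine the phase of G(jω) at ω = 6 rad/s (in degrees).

At s = j6: numerator = 24 + j24, denominator = -268 - j84.
∠G = ∠num − ∠den = 45° − (-162.60°) = 207.6°, which wraps to -152.4°.

∠G(j6) ≈ -152.4°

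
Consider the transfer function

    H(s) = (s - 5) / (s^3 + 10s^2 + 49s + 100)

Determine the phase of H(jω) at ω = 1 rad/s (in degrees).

∠H(j1) ≈ 140.6°

At s = j1: numerator = -5 + j1, denominator = 90 + j48.
∠H = ∠num − ∠den = 168.69° − (28.072°) = 140.6°.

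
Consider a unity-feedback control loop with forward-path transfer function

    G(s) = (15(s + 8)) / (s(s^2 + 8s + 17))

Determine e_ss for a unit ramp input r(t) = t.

e_ss = 0.1417

G(s) has one pole at the origin.
This is a Type 1 system. Kv = lim_{s→0} s·G(s) = 120/17.
e_ss = 1/Kv = 1/(120/17) = 17/120 ≈ 0.1417.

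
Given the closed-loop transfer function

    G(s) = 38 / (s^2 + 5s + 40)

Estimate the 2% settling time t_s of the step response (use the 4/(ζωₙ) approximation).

Comparing s^2 + 5s + 40 to s^2 + 2ζωₙs + ωₙ²: ωₙ = √40 ≈ 6.325 rad/s and ζ = 5/(2·√40) ≈ 0.3953.
ζωₙ = 5/2 = 2.5, so t_s ≈ 4/(ζωₙ) = 4/2.5 = 1.600 s.

t_s ≈ 1.600 s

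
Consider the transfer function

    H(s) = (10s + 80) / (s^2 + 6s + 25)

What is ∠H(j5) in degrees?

At s = j5: numerator = 80 + j50, denominator = j30.
∠H = ∠num − ∠den = 32.005° − (90°) = -57.99°.

∠H(j5) ≈ -57.99°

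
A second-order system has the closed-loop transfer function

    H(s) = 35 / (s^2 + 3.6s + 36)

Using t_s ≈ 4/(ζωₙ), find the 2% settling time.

t_s ≈ 2.222 s

Comparing s^2 + 3.6s + 36 to s^2 + 2ζωₙs + ωₙ²: ωₙ = 6 rad/s and ζ = 3.6/(2·6) = 0.3.
ζωₙ = 3.6/2 = 1.8, so t_s ≈ 4/(ζωₙ) = 4/1.8 ≈ 2.222 s.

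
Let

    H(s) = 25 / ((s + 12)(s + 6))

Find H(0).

H(0) = 25/72 ≈ 0.3472

At s = 0 each factor (s + a) contributes a and each (s^2 + bs + c) contributes c.
H(0) = 25·1 / ((12) · (6)) = 25/72 = 25/72.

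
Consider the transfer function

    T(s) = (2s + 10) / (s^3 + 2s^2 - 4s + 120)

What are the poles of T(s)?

The poles are the roots of the denominator s^3 + 2s^2 - 4s + 120 = 0.
Trying s = -6: the polynomial evaluates to 0, so (s + 6) is a factor.
Dividing out leaves s^2 - 4s + 20 = 0.
The quadratic formula then gives s = 2 ± 4j.

s = 2 ± 4j, -6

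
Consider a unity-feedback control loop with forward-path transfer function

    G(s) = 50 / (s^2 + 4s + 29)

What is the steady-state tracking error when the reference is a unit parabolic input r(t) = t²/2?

G(s) has no poles at the origin.
This is a Type 0 system; Ka = lim_{s→0} s^2·G(s) = 0, so the steady-state error for a parabola input is infinite.

e_ss = ∞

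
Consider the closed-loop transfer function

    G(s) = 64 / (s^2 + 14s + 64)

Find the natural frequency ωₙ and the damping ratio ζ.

Compare the denominator to the standard form s^2 + 2ζωₙs + ωₙ².
ωₙ² = 64, so ωₙ = 8 rad/s.
2ζωₙ = 14, so ζ = 14/(2·8) = 0.875.
With ζ = 0.875 the response is underdamped.

ωₙ = 8 rad/s, ζ = 0.875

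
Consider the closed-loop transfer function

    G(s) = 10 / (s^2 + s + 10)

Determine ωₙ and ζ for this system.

ωₙ ≈ 3.162 rad/s, ζ ≈ 0.1581

Compare the denominator to the standard form s^2 + 2ζωₙs + ωₙ².
ωₙ² = 10, so ωₙ = √10 ≈ 3.162 rad/s.
2ζωₙ = 1, so ζ = 1/(2·√10) ≈ 0.1581.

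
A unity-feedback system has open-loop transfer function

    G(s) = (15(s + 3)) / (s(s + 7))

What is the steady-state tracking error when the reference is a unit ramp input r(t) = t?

G(s) has one pole at the origin.
This is a Type 1 system. Kv = lim_{s→0} s·G(s) = 45/7.
e_ss = 1/Kv = 1/(45/7) = 7/45 ≈ 0.1556.

e_ss = 0.1556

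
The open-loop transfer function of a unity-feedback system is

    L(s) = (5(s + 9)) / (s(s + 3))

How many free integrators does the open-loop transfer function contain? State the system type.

Type 1

The denominator has 1 factor of s at the origin (free integrator), so this is a Type 1 system.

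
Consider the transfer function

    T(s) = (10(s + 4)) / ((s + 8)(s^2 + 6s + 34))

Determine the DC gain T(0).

At s = 0 each factor (s + a) contributes a and each (s^2 + bs + c) contributes c.
T(0) = 10·(4) / ((8) · (34)) = 40/272 = 5/34.

T(0) = 5/34 ≈ 0.1471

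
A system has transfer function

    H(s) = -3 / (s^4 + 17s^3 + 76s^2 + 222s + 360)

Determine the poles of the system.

s = -1 + 3j, -1 - 3j, -12, -3

The poles are the roots of the denominator s^4 + 17s^3 + 76s^2 + 222s + 360 = 0.
Trying s = -12: the polynomial evaluates to 0, so (s + 12) is a factor.
Dividing out leaves s^3 + 5s^2 + 16s + 30 = 0.
This factors further as (s^2 + 2s + 10)(s + 3) = 0.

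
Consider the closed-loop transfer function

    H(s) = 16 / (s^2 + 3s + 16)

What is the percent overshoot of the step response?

Comparing s^2 + 3s + 16 to s^2 + 2ζωₙs + ωₙ²: ωₙ = 4 rad/s and ζ = 3/(2·4) = 0.375.
%OS = 100·exp(−πζ/√(1−ζ²)) = 100·exp(−π·0.375/√(1−0.375²)) ≈ 28.1%.

%OS ≈ 28.1%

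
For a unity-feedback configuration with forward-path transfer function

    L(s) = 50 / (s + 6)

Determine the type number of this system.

Type 0

The denominator has no factor of s at the origin — no free integrator — so this is a Type 0 system.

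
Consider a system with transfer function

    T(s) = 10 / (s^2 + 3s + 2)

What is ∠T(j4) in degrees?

∠T(j4) ≈ -139.4°

At s = j4: numerator = 10, denominator = -14 + j12.
∠T = ∠num − ∠den = 0° − (139.40°) = -139.4°.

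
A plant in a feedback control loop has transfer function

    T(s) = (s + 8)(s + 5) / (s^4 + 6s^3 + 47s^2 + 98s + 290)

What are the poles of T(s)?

s = -2 ± 5j, -1 ± 3j

The poles are the roots of the denominator s^4 + 6s^3 + 47s^2 + 98s + 290 = 0.
No real roots exist; factor into two real quadratics: (s^2 + 4s + 29)(s^2 + 2s + 10) = 0.
Each quadratic gives a conjugate pair via the quadratic formula.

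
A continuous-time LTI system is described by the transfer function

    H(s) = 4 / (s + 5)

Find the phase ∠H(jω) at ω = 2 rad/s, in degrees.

At s = j2: numerator = 4, denominator = 5 + j2.
∠H = ∠num − ∠den = 0° − (21.801°) = -21.80°.

∠H(j2) ≈ -21.80°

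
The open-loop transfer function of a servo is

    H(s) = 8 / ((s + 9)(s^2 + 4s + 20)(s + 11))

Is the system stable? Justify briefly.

The poles can be read from the denominator factors: s = -9, -2 + 4j, -2 - 4j, -11.
Since all poles lie strictly in the left half-plane, the system is stable.

stable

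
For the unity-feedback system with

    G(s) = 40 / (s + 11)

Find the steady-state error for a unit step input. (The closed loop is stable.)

e_ss = 0.2157

G(s) has no poles at the origin.
This is a Type 0 system. Kp = lim_{s→0} G(s) = 40/11.
e_ss = 1/(1 + Kp) = 1/(1 + 40/11) = 11/51 ≈ 0.2157.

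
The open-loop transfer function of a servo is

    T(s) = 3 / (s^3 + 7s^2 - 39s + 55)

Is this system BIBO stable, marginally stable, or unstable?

unstable

The denominator s^3 + 7s^2 - 39s + 55 factors as (s + 11)(s^2 - 4s + 5), giving poles at s = -11, 2 ± j.
Since the pole(s) at s = 2 ± j lie in the right half-plane, the system is unstable.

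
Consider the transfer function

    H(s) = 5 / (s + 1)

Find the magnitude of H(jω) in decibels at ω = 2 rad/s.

Substitute s = j2: numerator = 5, denominator = 1 + j2.
|H(j2)| = |5| / |1 + j2| = 5 / 2.2361 ≈ 2.236.
In decibels: 20·log₁₀(2.236) ≈ 6.99 dB.

|H(j2)|_dB ≈ 6.99 dB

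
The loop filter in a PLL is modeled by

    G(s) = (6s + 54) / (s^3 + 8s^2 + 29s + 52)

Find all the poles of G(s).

s = -2 ± 3j, -4

The poles are the roots of the denominator s^3 + 8s^2 + 29s + 52 = 0.
Trying s = -4: the polynomial evaluates to 0, so (s + 4) is a factor.
Dividing out leaves s^2 + 4s + 13 = 0.
The quadratic formula then gives s = -2 ± 3j.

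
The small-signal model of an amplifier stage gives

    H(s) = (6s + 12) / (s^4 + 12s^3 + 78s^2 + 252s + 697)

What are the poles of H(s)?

The poles are the roots of the denominator s^4 + 12s^3 + 78s^2 + 252s + 697 = 0.
No real roots exist; factor into two real quadratics: (s^2 + 2s + 17)(s^2 + 10s + 41) = 0.
Each quadratic gives a conjugate pair via the quadratic formula.

s = -1 + 4j, -1 - 4j, -5 + 4j, -5 - 4j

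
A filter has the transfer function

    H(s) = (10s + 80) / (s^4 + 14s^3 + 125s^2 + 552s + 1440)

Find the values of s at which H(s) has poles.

The poles are the roots of the denominator s^4 + 14s^3 + 125s^2 + 552s + 1440 = 0.
No real roots exist; factor into two real quadratics: (s^2 + 6s + 45)(s^2 + 8s + 32) = 0.
Each quadratic gives a conjugate pair via the quadratic formula.

s = -3 ± 6j, -4 ± 4j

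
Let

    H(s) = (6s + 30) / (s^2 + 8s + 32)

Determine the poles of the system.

The poles are the roots of the denominator s^2 + 8s + 32 = 0.
Using the quadratic formula: s = (-8 ± √(-64))/2 = -4 ± 4j.

s = -4 + 4j, -4 - 4j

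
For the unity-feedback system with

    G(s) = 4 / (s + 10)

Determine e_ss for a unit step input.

e_ss = 0.7143

G(s) has no poles at the origin.
This is a Type 0 system. Kp = lim_{s→0} G(s) = 4/10 = 2/5.
e_ss = 1/(1 + Kp) = 1/(1 + 2/5) = 5/7 ≈ 0.7143.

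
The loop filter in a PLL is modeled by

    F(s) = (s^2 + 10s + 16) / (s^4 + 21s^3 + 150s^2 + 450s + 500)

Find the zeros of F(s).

s = -8, -2

Set the numerator to zero: s^2 + 10s + 16 = 0.
Factoring: (s + 8)(s + 2) = 0.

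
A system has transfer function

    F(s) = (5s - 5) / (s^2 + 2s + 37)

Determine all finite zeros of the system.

s = 1

Set the numerator to zero: 5s - 5 = 0, i.e. 5·(s - 1) = 0.
So s = 1.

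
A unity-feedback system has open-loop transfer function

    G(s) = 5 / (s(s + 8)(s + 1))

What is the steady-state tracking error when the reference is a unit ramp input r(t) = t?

G(s) has one pole at the origin.
This is a Type 1 system. Kv = lim_{s→0} s·G(s) = 5/8.
e_ss = 1/Kv = 1/(5/8) = 8/5 ≈ 1.600.

e_ss = 1.600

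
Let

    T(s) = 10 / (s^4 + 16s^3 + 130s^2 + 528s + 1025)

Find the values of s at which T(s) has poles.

s = -4 ± 5j, -4 ± 3j

The poles are the roots of the denominator s^4 + 16s^3 + 130s^2 + 528s + 1025 = 0.
No real roots exist; factor into two real quadratics: (s^2 + 8s + 41)(s^2 + 8s + 25) = 0.
Each quadratic gives a conjugate pair via the quadratic formula.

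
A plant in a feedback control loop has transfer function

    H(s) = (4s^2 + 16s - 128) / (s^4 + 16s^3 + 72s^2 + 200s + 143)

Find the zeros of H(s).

Set the numerator to zero: 4s^2 + 16s - 128 = 0, i.e. 4·(s^2 + 4s - 32) = 0.
Factoring: (s + 8)(s - 4) = 0.

s = -8, 4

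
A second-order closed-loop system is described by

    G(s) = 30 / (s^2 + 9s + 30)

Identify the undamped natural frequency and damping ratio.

ωₙ ≈ 5.477 rad/s, ζ ≈ 0.8216

Compare the denominator to the standard form s^2 + 2ζωₙs + ωₙ².
ωₙ² = 30, so ωₙ = √30 ≈ 5.477 rad/s.
2ζωₙ = 9, so ζ = 9/(2·√30) ≈ 0.8216.
With ζ = 0.8216 the response is underdamped.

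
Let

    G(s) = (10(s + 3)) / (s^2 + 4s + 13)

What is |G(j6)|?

Substitute s = j6: numerator = 30 + j60, denominator = -23 + j24.
|G(j6)| = |30 + j60| / |-23 + j24| = 67.082 / 33.242 ≈ 2.018.

|G(j6)| ≈ 2.018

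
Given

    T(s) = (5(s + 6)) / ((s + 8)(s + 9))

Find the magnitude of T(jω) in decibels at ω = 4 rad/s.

|T(j4)|_dB ≈ -7.76 dB

Substitute s = j4: numerator = 30 + j20, denominator = 56 + j68.
|T(j4)| = |30 + j20| / |56 + j68| = 36.056 / 88.091 ≈ 0.4093.
In decibels: 20·log₁₀(0.4093) ≈ -7.76 dB.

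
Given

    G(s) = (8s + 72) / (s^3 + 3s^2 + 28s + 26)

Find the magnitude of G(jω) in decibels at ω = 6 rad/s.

|G(j6)|_dB ≈ -0.812 dB

Substitute s = j6: numerator = 72 + j48, denominator = -82 - j48.
|G(j6)| = |72 + j48| / |-82 - j48| = 86.533 / 95.016 ≈ 0.9107.
In decibels: 20·log₁₀(0.9107) ≈ -0.812 dB.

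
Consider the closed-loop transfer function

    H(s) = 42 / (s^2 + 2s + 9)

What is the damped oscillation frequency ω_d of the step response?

Comparing s^2 + 2s + 9 to s^2 + 2ζωₙs + ωₙ²: ωₙ = 3 rad/s and ζ = 2/(2·3) ≈ 0.3333.
ζωₙ = 2/2 = 1, so ω_d = ωₙ√(1−ζ²) = √(ωₙ² − (ζωₙ)²) = √(9 − 1²) = √8 ≈ 2.828 rad/s.

ω_d ≈ 2.828 rad/s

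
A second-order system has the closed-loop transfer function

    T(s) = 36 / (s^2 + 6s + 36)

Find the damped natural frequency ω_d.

Comparing s^2 + 6s + 36 to s^2 + 2ζωₙs + ωₙ²: ωₙ = 6 rad/s and ζ = 6/(2·6) = 0.5.
ζωₙ = 6/2 = 3, so ω_d = ωₙ√(1−ζ²) = √(ωₙ² − (ζωₙ)²) = √(36 − 3²) = √27 ≈ 5.196 rad/s.

ω_d ≈ 5.196 rad/s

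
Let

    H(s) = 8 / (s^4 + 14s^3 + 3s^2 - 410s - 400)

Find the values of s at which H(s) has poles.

s = -1, 5, -8, -10

The poles are the roots of the denominator s^4 + 14s^3 + 3s^2 - 410s - 400 = 0.
Trying s = -1: the polynomial evaluates to 0, so (s + 1) is a factor.
Dividing out leaves s^3 + 13s^2 - 10s - 400 = 0.
This factors further as (s - 5)(s + 8)(s + 10) = 0.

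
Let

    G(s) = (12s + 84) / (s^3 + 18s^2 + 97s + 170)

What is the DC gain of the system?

Set s = 0: G(0) = (84) / (170) = 42/85.

G(0) = 42/85 ≈ 0.4941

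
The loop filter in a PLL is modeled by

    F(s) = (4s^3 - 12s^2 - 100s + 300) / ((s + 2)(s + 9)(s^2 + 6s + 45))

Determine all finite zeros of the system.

s = 5, 3, -5

Set the numerator to zero: 4s^3 - 12s^2 - 100s + 300 = 0, i.e. 4·(s^3 - 3s^2 - 25s + 75) = 0.
Factoring: (s - 5)(s - 3)(s + 5) = 0.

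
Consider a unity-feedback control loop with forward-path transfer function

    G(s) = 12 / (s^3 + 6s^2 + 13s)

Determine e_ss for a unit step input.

e_ss = 0

G(s) has one pole at the origin.
This is a Type 1 system; for a step input the steady-state error is zero.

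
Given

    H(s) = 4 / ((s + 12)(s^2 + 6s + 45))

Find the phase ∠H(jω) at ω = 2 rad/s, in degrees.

At s = j2: numerator = 4, denominator = 468 + j226.
∠H = ∠num − ∠den = 0° − (25.776°) = -25.78°.

∠H(j2) ≈ -25.78°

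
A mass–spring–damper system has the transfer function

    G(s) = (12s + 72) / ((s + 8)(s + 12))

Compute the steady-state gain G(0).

Set s = 0: G(0) = (72) / (96) = 3/4.

G(0) = 3/4 ≈ 0.7500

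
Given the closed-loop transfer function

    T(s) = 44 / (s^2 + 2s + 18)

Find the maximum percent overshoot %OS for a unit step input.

Comparing s^2 + 2s + 18 to s^2 + 2ζωₙs + ωₙ²: ωₙ = √18 ≈ 4.243 rad/s and ζ = 2/(2·√18) ≈ 0.2357.
%OS = 100·exp(−πζ/√(1−ζ²)) = 100·exp(−π·0.2357/√(1−0.2357²)) ≈ 46.7%.

%OS ≈ 46.7%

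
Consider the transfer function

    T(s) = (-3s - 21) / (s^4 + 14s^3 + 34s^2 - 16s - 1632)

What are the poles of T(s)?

s = -12, -3 ± 5j, 4

The poles are the roots of the denominator s^4 + 14s^3 + 34s^2 - 16s - 1632 = 0.
Trying s = -12: the polynomial evaluates to 0, so (s + 12) is a factor.
Dividing out leaves s^3 + 2s^2 + 10s - 136 = 0.
This factors further as (s^2 + 6s + 34)(s - 4) = 0.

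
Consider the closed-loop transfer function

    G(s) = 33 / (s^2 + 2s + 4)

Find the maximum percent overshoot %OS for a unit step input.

%OS ≈ 16.3%

Comparing s^2 + 2s + 4 to s^2 + 2ζωₙs + ωₙ²: ωₙ = 2 rad/s and ζ = 2/(2·2) = 0.5.
%OS = 100·exp(−πζ/√(1−ζ²)) = 100·exp(−π·0.5/√(1−0.5²)) ≈ 16.3%.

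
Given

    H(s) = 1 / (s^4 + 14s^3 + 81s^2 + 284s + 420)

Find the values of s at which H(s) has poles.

s = -2 + 4j, -2 - 4j, -3, -7

The poles are the roots of the denominator s^4 + 14s^3 + 81s^2 + 284s + 420 = 0.
Trying s = -3: the polynomial evaluates to 0, so (s + 3) is a factor.
Dividing out leaves s^3 + 11s^2 + 48s + 140 = 0.
This factors further as (s^2 + 4s + 20)(s + 7) = 0.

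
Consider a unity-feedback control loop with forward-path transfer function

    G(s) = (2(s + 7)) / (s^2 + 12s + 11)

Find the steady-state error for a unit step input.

e_ss = 0.4400

G(s) has no poles at the origin.
This is a Type 0 system. Kp = lim_{s→0} G(s) = 14/11.
e_ss = 1/(1 + Kp) = 1/(1 + 14/11) = 11/25 ≈ 0.4400.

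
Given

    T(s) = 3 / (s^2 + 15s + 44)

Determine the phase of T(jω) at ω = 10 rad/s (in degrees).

At s = j10: numerator = 3, denominator = -56 + j150.
∠T = ∠num − ∠den = 0° − (110.47°) = -110.5°.

∠T(j10) ≈ -110.5°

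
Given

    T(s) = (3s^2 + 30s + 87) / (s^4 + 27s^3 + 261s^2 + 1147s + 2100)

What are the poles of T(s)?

The poles are the roots of the denominator s^4 + 27s^3 + 261s^2 + 1147s + 2100 = 0.
Trying s = -7: the polynomial evaluates to 0, so (s + 7) is a factor.
Dividing out leaves s^3 + 20s^2 + 121s + 300 = 0.
This factors further as (s^2 + 8s + 25)(s + 12) = 0.

s = -7, -4 ± 3j, -12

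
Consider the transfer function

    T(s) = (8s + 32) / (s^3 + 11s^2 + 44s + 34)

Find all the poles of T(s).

The poles are the roots of the denominator s^3 + 11s^2 + 44s + 34 = 0.
Trying s = -1: the polynomial evaluates to 0, so (s + 1) is a factor.
Dividing out leaves s^2 + 10s + 34 = 0.
The quadratic formula then gives s = -5 ± 3j.

s = -5 ± 3j, -1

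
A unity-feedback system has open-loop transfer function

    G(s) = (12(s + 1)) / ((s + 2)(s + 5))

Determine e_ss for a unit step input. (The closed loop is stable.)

e_ss = 0.4545

G(s) has no poles at the origin.
This is a Type 0 system. Kp = lim_{s→0} G(s) = 12/10 = 6/5.
e_ss = 1/(1 + Kp) = 1/(1 + 6/5) = 5/11 ≈ 0.4545.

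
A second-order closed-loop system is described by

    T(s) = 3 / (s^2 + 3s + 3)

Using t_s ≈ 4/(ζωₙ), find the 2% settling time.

Comparing s^2 + 3s + 3 to s^2 + 2ζωₙs + ωₙ²: ωₙ = √3 ≈ 1.732 rad/s and ζ = 3/(2·√3) ≈ 0.8660.
ζωₙ = 3/2 = 1.5, so t_s ≈ 4/(ζωₙ) = 4/1.5 ≈ 2.667 s.

t_s ≈ 2.667 s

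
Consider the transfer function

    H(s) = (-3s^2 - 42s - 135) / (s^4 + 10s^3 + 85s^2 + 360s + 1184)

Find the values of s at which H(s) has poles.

s = -4 ± 4j, -1 ± 6j

The poles are the roots of the denominator s^4 + 10s^3 + 85s^2 + 360s + 1184 = 0.
No real roots exist; factor into two real quadratics: (s^2 + 8s + 32)(s^2 + 2s + 37) = 0.
Each quadratic gives a conjugate pair via the quadratic formula.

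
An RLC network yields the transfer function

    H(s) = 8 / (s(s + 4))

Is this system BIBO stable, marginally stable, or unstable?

marginally stable

The poles can be read from the denominator factors: s = 0, -4.
Since the simple pole(s) at s = 0 lie on the jω-axis with none in the right half-plane, the system is marginally stable.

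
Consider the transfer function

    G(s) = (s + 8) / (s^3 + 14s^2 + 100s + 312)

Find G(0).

G(0) = 1/39 ≈ 0.02564

Set s = 0: G(0) = (8) / (312) = 1/39.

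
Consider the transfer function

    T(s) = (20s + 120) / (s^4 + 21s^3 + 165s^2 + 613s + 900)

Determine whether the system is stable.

The denominator s^4 + 21s^3 + 165s^2 + 613s + 900 factors as (s + 9)(s + 4)(s^2 + 8s + 25), giving poles at s = -9, -4, -4 ± 3j.
Since all poles lie strictly in the left half-plane, the system is stable.

stable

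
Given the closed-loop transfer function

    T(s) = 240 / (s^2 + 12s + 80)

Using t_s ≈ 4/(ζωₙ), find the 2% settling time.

t_s ≈ 0.6667 s

Comparing s^2 + 12s + 80 to s^2 + 2ζωₙs + ωₙ²: ωₙ = √80 ≈ 8.944 rad/s and ζ = 12/(2·√80) ≈ 0.6708.
ζωₙ = 12/2 = 6, so t_s ≈ 4/(ζωₙ) = 4/6 ≈ 0.6667 s.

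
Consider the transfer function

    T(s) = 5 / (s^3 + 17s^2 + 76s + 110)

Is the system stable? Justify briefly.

stable

The denominator s^3 + 17s^2 + 76s + 110 factors as (s + 11)(s^2 + 6s + 10), giving poles at s = -11, -3 ± j.
Since all poles lie strictly in the left half-plane, the system is stable.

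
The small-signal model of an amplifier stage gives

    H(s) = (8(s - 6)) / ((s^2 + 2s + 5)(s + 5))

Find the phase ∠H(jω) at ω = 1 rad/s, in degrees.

∠H(j1) ≈ 132.7°

At s = j1: numerator = -48 + j8, denominator = 18 + j14.
∠H = ∠num − ∠den = 170.54° − (37.875°) = 132.7°.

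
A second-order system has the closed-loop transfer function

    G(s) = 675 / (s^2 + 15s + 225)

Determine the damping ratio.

ζ = 0.5

Compare the denominator to the standard form s^2 + 2ζωₙs + ωₙ².
ωₙ² = 225, so ωₙ = 15 rad/s.
2ζωₙ = 15, so ζ = 15/(2·15) = 0.5.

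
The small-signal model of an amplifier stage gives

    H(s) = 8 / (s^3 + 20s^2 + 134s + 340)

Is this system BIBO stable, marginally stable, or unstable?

The denominator s^3 + 20s^2 + 134s + 340 factors as (s + 10)(s^2 + 10s + 34), giving poles at s = -10, -5 + 3j, -5 - 3j.
Since all poles lie strictly in the left half-plane, the system is stable.

stable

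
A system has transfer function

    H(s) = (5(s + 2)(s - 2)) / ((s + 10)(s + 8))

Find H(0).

At s = 0 each factor (s + a) contributes a and each (s^2 + bs + c) contributes c.
H(0) = 5·(2) · (-2) / ((10) · (8)) = -20/80 = -1/4.

H(0) = -1/4 ≈ -0.2500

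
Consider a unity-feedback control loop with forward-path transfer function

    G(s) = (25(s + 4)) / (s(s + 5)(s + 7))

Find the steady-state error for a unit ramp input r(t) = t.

e_ss = 0.3500

G(s) has one pole at the origin.
This is a Type 1 system. Kv = lim_{s→0} s·G(s) = 100/35 = 20/7.
e_ss = 1/Kv = 1/(20/7) = 7/20 ≈ 0.3500.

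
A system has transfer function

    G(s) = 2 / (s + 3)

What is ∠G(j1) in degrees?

∠G(j1) ≈ -18.43°

At s = j1: numerator = 2, denominator = 3 + j1.
∠G = ∠num − ∠den = 0° − (18.435°) = -18.43°.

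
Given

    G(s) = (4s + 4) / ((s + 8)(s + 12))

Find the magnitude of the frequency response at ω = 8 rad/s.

Substitute s = j8: numerator = 4 + j32, denominator = 32 + j160.
|G(j8)| = |4 + j32| / |32 + j160| = 32.249 / 163.17 ≈ 0.1976.

|G(j8)| ≈ 0.1976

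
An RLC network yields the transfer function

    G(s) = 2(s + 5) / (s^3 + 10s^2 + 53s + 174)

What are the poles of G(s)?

The poles are the roots of the denominator s^3 + 10s^2 + 53s + 174 = 0.
Trying s = -6: the polynomial evaluates to 0, so (s + 6) is a factor.
Dividing out leaves s^2 + 4s + 29 = 0.
The quadratic formula then gives s = -2 ± 5j.

s = -2 + 5j, -2 - 5j, -6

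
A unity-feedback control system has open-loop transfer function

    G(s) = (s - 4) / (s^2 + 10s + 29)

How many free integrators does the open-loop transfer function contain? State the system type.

Type 0

The denominator has no factor of s at the origin — no free integrator — so this is a Type 0 system.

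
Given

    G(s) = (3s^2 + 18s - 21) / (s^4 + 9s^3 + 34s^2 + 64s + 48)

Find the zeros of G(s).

s = 1, -7

Set the numerator to zero: 3s^2 + 18s - 21 = 0, i.e. 3·(s^2 + 6s - 7) = 0.
Factoring: (s - 1)(s + 7) = 0.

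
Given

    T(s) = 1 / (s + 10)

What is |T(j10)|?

Substitute s = j10: numerator = 1, denominator = 10 + j10.
|T(j10)| = |1| / |10 + j10| = 1 / 14.142 ≈ 0.07071.

|T(j10)| ≈ 0.07071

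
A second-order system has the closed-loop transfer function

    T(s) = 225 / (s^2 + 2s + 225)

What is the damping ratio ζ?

ζ ≈ 0.06667

Compare the denominator to the standard form s^2 + 2ζωₙs + ωₙ².
ωₙ² = 225, so ωₙ = 15 rad/s.
2ζωₙ = 2, so ζ = 2/(2·15) ≈ 0.06667.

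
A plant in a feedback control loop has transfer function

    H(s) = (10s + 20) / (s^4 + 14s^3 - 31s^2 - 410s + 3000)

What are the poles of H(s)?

s = 4 ± 3j, -10, -12

The poles are the roots of the denominator s^4 + 14s^3 - 31s^2 - 410s + 3000 = 0.
Trying s = -10: the polynomial evaluates to 0, so (s + 10) is a factor.
Dividing out leaves s^3 + 4s^2 - 71s + 300 = 0.
This factors further as (s^2 - 8s + 25)(s + 12) = 0.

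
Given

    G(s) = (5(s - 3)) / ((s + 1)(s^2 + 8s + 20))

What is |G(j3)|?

Substitute s = j3: numerator = -15 + j15, denominator = -61 + j57.
|G(j3)| = |-15 + j15| / |-61 + j57| = 21.213 / 83.487 ≈ 0.2541.

|G(j3)| ≈ 0.2541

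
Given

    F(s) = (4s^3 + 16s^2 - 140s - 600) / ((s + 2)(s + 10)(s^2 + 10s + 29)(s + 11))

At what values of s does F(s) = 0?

Set the numerator to zero: 4s^3 + 16s^2 - 140s - 600 = 0, i.e. 4·(s^3 + 4s^2 - 35s - 150) = 0.
Factoring: (s + 5)^2(s - 6) = 0.

s = -5, 6, -5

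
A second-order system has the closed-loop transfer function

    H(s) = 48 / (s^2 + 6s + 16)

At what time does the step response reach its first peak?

t_p ≈ 1.187 s

Comparing s^2 + 6s + 16 to s^2 + 2ζωₙs + ωₙ²: ωₙ = 4 rad/s and ζ = 6/(2·4) = 0.75.
ζωₙ = 6/2 = 3, so ω_d = ωₙ√(1−ζ²) = √(ωₙ² − (ζωₙ)²) = √(16 − 3²) = √7 ≈ 2.646 rad/s.
t_p = π/ω_d = π/2.646 ≈ 1.187 s.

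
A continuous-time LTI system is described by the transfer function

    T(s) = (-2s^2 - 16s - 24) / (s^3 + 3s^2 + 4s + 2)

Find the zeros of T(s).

s = -2, -6

Set the numerator to zero: -2s^2 - 16s - 24 = 0, i.e. -2·(s^2 + 8s + 12) = 0.
Factoring: (s + 2)(s + 6) = 0.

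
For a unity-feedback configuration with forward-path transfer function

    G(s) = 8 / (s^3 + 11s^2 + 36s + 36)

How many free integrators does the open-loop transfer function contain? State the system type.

The denominator has no factor of s at the origin — no free integrator — so this is a Type 0 system.

Type 0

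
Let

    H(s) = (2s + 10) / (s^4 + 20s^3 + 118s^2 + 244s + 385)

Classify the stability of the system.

stable

The denominator s^4 + 20s^3 + 118s^2 + 244s + 385 factors as (s + 11)(s + 7)(s^2 + 2s + 5), giving poles at s = -11, -7, -1 + 2j, -1 - 2j.
Since all poles lie strictly in the left half-plane, the system is stable.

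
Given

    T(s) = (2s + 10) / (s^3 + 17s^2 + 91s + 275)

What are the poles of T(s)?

The poles are the roots of the denominator s^3 + 17s^2 + 91s + 275 = 0.
Trying s = -11: the polynomial evaluates to 0, so (s + 11) is a factor.
Dividing out leaves s^2 + 6s + 25 = 0.
The quadratic formula then gives s = -3 ± 4j.

s = -3 + 4j, -3 - 4j, -11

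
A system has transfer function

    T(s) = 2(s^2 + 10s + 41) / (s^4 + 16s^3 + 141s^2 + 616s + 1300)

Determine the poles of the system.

The poles are the roots of the denominator s^4 + 16s^3 + 141s^2 + 616s + 1300 = 0.
No real roots exist; factor into two real quadratics: (s^2 + 8s + 52)(s^2 + 8s + 25) = 0.
Each quadratic gives a conjugate pair via the quadratic formula.

s = -4 ± 6j, -4 ± 3j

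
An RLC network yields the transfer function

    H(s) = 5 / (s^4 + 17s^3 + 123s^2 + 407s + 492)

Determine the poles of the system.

s = -5 ± 4j, -4, -3

The poles are the roots of the denominator s^4 + 17s^3 + 123s^2 + 407s + 492 = 0.
Trying s = -4: the polynomial evaluates to 0, so (s + 4) is a factor.
Dividing out leaves s^3 + 13s^2 + 71s + 123 = 0.
This factors further as (s^2 + 10s + 41)(s + 3) = 0.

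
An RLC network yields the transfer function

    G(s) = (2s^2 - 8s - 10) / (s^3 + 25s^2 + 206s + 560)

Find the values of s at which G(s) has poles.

The poles are the roots of the denominator s^3 + 25s^2 + 206s + 560 = 0.
Trying s = -10: the polynomial evaluates to 0, so (s + 10) is a factor.
Dividing out leaves s^2 + 15s + 56 = 0.
Factoring the quadratic: (s + 7)(s + 8) = 0.

s = -10, -7, -8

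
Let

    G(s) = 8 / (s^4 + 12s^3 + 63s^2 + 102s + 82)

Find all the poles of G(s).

s = -5 + 4j, -5 - 4j, -1 + j, -1 - j

The poles are the roots of the denominator s^4 + 12s^3 + 63s^2 + 102s + 82 = 0.
No real roots exist; factor into two real quadratics: (s^2 + 10s + 41)(s^2 + 2s + 2) = 0.
Each quadratic gives a conjugate pair via the quadratic formula.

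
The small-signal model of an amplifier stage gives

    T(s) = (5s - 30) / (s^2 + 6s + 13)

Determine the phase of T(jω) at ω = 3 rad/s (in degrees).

At s = j3: numerator = -30 + j15, denominator = 4 + j18.
∠T = ∠num − ∠den = 153.43° − (77.471°) = 75.96°.

∠T(j3) ≈ 75.96°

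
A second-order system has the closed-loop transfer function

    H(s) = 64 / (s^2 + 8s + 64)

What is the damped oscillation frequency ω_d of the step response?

ω_d ≈ 6.928 rad/s

Comparing s^2 + 8s + 64 to s^2 + 2ζωₙs + ωₙ²: ωₙ = 8 rad/s and ζ = 8/(2·8) = 0.5.
ζωₙ = 8/2 = 4, so ω_d = ωₙ√(1−ζ²) = √(ωₙ² − (ζωₙ)²) = √(64 − 4²) = √48 ≈ 6.928 rad/s.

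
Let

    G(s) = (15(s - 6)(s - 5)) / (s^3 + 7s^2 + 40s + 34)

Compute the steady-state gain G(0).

G(0) = 225/17 ≈ 13.24

Set s = 0: G(0) = (450) / (34) = 225/17.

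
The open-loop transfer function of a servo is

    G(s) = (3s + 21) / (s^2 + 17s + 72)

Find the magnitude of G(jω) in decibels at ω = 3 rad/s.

|G(j3)|_dB ≈ -11.0 dB

Substitute s = j3: numerator = 21 + j9, denominator = 63 + j51.
|G(j3)| = |21 + j9| / |63 + j51| = 22.847 / 81.056 ≈ 0.2819.
In decibels: 20·log₁₀(0.2819) ≈ -11.0 dB.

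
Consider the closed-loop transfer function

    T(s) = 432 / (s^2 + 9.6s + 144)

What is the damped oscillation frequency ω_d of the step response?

Comparing s^2 + 9.6s + 144 to s^2 + 2ζωₙs + ωₙ²: ωₙ = 12 rad/s and ζ = 9.6/(2·12) = 0.4.
ζωₙ = 9.6/2 = 4.8, so ω_d = ωₙ√(1−ζ²) = √(ωₙ² − (ζωₙ)²) = √(144 − 4.8²) = √120.96 ≈ 11.00 rad/s.

ω_d ≈ 11.00 rad/s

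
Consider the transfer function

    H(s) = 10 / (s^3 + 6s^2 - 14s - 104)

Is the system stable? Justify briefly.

unstable

The denominator s^3 + 6s^2 - 14s - 104 factors as (s^2 + 10s + 26)(s - 4), giving poles at s = -5 + j, -5 - j, 4.
Since the pole(s) at s = 4 lie in the right half-plane, the system is unstable.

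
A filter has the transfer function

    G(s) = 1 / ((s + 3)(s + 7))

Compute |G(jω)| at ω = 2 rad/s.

Substitute s = j2: numerator = 1, denominator = 17 + j20.
|G(j2)| = |1| / |17 + j20| = 1 / 26.249 ≈ 0.03810.

|G(j2)| ≈ 0.03810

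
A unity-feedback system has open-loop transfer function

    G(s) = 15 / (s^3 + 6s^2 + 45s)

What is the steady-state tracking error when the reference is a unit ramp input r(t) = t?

G(s) has one pole at the origin.
This is a Type 1 system. Kv = lim_{s→0} s·G(s) = 15/45 = 1/3.
e_ss = 1/Kv = 1/(1/3) = 3.

e_ss = 3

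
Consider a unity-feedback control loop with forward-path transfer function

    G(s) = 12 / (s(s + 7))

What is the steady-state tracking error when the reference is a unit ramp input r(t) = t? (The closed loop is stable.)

G(s) has one pole at the origin.
This is a Type 1 system. Kv = lim_{s→0} s·G(s) = 12/7.
e_ss = 1/Kv = 1/(12/7) = 7/12 ≈ 0.5833.

e_ss = 0.5833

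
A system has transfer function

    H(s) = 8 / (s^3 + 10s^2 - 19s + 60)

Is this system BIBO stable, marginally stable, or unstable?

The denominator s^3 + 10s^2 - 19s + 60 factors as (s + 12)(s^2 - 2s + 5), giving poles at s = -12, 1 ± 2j.
Since the pole(s) at s = 1 ± 2j lie in the right half-plane, the system is unstable.

unstable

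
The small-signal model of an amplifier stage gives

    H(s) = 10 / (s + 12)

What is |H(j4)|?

|H(j4)| ≈ 0.7906

Substitute s = j4: numerator = 10, denominator = 12 + j4.
|H(j4)| = |10| / |12 + j4| = 10 / 12.649 ≈ 0.7906.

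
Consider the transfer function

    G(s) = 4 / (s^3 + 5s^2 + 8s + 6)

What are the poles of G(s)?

s = -1 + j, -1 - j, -3

The poles are the roots of the denominator s^3 + 5s^2 + 8s + 6 = 0.
Trying s = -3: the polynomial evaluates to 0, so (s + 3) is a factor.
Dividing out leaves s^2 + 2s + 2 = 0.
The quadratic formula then gives s = -1 ± 1j.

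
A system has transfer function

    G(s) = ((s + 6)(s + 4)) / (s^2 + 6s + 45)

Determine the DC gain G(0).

At s = 0 each factor (s + a) contributes a and each (s^2 + bs + c) contributes c.
G(0) = 1·(6) · (4) / ((45)) = 24/45 = 8/15.

G(0) = 8/15 ≈ 0.5333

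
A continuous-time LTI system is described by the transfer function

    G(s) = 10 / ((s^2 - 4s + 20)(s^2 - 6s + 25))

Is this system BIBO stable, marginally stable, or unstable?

unstable

The poles can be read from the denominator factors: s = 2 ± 4j, 3 ± 4j.
Since the pole(s) at s = 2 ± 4j, 3 ± 4j lie in the right half-plane, the system is unstable.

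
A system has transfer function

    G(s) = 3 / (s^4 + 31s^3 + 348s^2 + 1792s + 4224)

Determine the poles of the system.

s = -4 + 4j, -4 - 4j, -11, -12

The poles are the roots of the denominator s^4 + 31s^3 + 348s^2 + 1792s + 4224 = 0.
Trying s = -11: the polynomial evaluates to 0, so (s + 11) is a factor.
Dividing out leaves s^3 + 20s^2 + 128s + 384 = 0.
This factors further as (s^2 + 8s + 32)(s + 12) = 0.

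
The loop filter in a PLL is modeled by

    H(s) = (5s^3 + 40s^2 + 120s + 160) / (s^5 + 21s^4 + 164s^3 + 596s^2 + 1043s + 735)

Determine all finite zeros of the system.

s = -2 + 2j, -2 - 2j, -4

Set the numerator to zero: 5s^3 + 40s^2 + 120s + 160 = 0, i.e. 5·(s^3 + 8s^2 + 24s + 32) = 0.
Factoring: (s^2 + 4s + 8)(s + 4) = 0.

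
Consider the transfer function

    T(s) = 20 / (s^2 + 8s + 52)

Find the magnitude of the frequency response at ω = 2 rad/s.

Substitute s = j2: numerator = 20, denominator = 48 + j16.
|T(j2)| = |20| / |48 + j16| = 20 / 50.596 ≈ 0.3953.

|T(j2)| ≈ 0.3953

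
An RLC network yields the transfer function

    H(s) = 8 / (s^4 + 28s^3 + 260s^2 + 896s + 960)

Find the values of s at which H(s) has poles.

s = -2, -10, -4, -12

The poles are the roots of the denominator s^4 + 28s^3 + 260s^2 + 896s + 960 = 0.
Trying s = -2: the polynomial evaluates to 0, so (s + 2) is a factor.
Dividing out leaves s^3 + 26s^2 + 208s + 480 = 0.
This factors further as (s + 10)(s + 4)(s + 12) = 0.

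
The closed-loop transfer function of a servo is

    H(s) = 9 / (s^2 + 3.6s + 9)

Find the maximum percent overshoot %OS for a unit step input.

Comparing s^2 + 3.6s + 9 to s^2 + 2ζωₙs + ωₙ²: ωₙ = 3 rad/s and ζ = 3.6/(2·3) = 0.6.
%OS = 100·exp(−πζ/√(1−ζ²)) = 100·exp(−π·0.6/√(1−0.6²)) ≈ 9.48%.

%OS ≈ 9.48%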